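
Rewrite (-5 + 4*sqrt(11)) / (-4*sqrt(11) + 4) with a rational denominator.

Multiply numerator and denominator by 4 + 4*sqrt(11).
Denominator becomes -160; numerator becomes -4*sqrt(11) + 156.

(-39 + sqrt(11))/40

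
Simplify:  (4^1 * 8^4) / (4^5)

4^1 = 2^2; 8^4 = 2^12; 4^5 = 2^10
Combine exponents: 2^4

2^4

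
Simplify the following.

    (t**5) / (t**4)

t

Quotient: t**1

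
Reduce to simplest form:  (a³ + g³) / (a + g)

a² - a*g + g²

Factor as (a+b)(a^2-ab+b^2) with a=a, b=g.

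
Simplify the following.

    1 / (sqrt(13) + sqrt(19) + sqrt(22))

Group as (sqrt(19) + sqrt(22)) + sqrt(13); multiply by (sqrt(19) + sqrt(22)) - sqrt(13), then rationalise the remaining surd.

(-sqrt(5434) + 5*sqrt(22) + 8*sqrt(19) + 14*sqrt(13))/444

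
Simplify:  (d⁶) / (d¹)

Quotient: d⁵

d⁵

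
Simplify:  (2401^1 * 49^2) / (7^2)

2401^1 = 7^4; 49^2 = 7^4; 7^2 = 7^2
Combine exponents: 7^6

7^6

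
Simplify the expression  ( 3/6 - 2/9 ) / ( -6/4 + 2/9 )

Numerator: 3/6 - 2/9 = 5/18
Denominator: -6/4 + 2/9 = -23/18
Divide: (5/18) · (-18/23) = -5/23

-5/23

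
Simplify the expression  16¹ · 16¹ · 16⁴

2^24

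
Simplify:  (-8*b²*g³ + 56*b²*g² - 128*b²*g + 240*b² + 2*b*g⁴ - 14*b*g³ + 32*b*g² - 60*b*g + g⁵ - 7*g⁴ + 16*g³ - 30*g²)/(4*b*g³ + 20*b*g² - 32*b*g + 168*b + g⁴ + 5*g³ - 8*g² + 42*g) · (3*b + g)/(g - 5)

(-6*b² + b*g + g²)/(g + 7)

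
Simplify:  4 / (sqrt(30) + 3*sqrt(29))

(-4*sqrt(30) + 12*sqrt(29))/231

Multiply numerator and denominator by -sqrt(30) + 3*sqrt(29).
Denominator becomes 231; numerator becomes -4*sqrt(30) + 12*sqrt(29).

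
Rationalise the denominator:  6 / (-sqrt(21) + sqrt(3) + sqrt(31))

Group as (sqrt(3) + sqrt(31)) - sqrt(21); multiply by (sqrt(3) + sqrt(31)) + sqrt(21), then rationalise the remaining surd.

(-78*sqrt(21) - 42*sqrt(31) + 294*sqrt(3) + 36*sqrt(217))/203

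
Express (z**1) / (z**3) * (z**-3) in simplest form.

Quotient: (z**-2)
Multiply by (z**-3): add exponents.

z**(-5)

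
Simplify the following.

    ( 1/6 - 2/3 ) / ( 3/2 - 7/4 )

Numerator: 1/6 - 2/3 = -1/2
Denominator: 3/2 - 7/4 = -1/4
Divide: (-1/2) · (-4) = 2

2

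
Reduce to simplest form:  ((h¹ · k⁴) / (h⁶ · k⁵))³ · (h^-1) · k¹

1/(h^16*k²)

Inside the bracket: (h^-5) · (k^-1)
Raise to the power 3: (h^-15) · (k^-3)
Multiply by (h^-1) · k¹: add exponents.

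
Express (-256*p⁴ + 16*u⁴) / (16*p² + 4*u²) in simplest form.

-16*p² + 4*u²

Factor (2*u)^4 - (4*p)^4 and cancel (16*p² + 4*u²).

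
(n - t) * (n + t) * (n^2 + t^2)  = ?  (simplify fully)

Telescope via difference of squares: (n+t)(n-t) = n^2 - t^2, then repeat with the next factor.

n^4 - t^4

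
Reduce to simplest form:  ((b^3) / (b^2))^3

Inside the bracket: b^1
Raise to the power 3: b^3

b^3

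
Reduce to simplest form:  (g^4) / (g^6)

g^(-2)

Quotient: (g^-2)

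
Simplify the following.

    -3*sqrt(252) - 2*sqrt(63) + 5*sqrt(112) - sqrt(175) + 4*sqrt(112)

3*sqrt(252) = 18*sqrt(7); 2*sqrt(63) = 6*sqrt(7); 5*sqrt(112) = 20*sqrt(7); sqrt(175) = 5*sqrt(7); 4*sqrt(112) = 16*sqrt(7)
Combine: (-18 - 6 + 20 - 5 + 16)·sqrt(7) = 7*sqrt(7)

7*sqrt(7)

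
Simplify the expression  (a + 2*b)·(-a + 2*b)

-a² + 4*b²

Difference of squares with P = 2*b, Q = a.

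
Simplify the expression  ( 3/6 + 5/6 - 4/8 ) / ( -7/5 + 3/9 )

Numerator: 3/6 + 5/6 - 4/8 = 5/6
Denominator: -7/5 + 3/9 = -16/15
Divide: (5/6) · (-15/16) = -25/32

-25/32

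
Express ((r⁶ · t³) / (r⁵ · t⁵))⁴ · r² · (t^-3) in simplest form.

r⁶/t^11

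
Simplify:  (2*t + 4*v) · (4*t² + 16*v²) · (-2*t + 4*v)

Pair the conjugate factors: ((4*v)+(2*t))((4*v)-(2*t)) = -4*t² + 16*v², then repeat with the next factor.

-16*t⁴ + 256*v⁴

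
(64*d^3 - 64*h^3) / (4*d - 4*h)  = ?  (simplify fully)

16*d^2 + 16*d*h + 16*h^2

Factor as (a-b)(a^2+ab+b^2) with a=(4*d), b=(4*h).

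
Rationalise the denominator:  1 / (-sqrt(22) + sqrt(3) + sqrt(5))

(-7*sqrt(22) - 10*sqrt(5) - 12*sqrt(3) - sqrt(330))/68

Group as (sqrt(3) + sqrt(5)) - sqrt(22); multiply by (sqrt(3) + sqrt(5)) + sqrt(22), then rationalise the remaining surd.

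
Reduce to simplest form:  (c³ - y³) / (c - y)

Apply the difference-of-cubes factorisation and cancel (c - y).

c² + c*y + y²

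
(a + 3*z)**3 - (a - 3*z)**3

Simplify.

18*z*(a**2 + 3*z**2)

Write as f(a,(3*z)) - f(a,-(3*z)) and expand.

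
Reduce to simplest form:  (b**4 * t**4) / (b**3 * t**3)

b*t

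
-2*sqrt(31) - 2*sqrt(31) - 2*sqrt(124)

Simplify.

-8*sqrt(31)

2*sqrt(31) = 2*sqrt(31); 2*sqrt(31) = 2*sqrt(31); 2*sqrt(124) = 4*sqrt(31)
Combine: (-2 - 2 - 4)·sqrt(31) = -8*sqrt(31)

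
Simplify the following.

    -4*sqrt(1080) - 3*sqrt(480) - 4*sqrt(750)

4*sqrt(1080) = 24*sqrt(30); 3*sqrt(480) = 12*sqrt(30); 4*sqrt(750) = 20*sqrt(30)
Combine: (-24 - 12 - 20)·sqrt(30) = -56*sqrt(30)

-56*sqrt(30)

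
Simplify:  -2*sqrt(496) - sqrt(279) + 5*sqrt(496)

9*sqrt(31)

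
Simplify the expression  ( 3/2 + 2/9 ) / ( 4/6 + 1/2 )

Numerator: 3/2 + 2/9 = 31/18
Denominator: 4/6 + 1/2 = 7/6
Divide: (31/18) · (6/7) = 31/21

31/21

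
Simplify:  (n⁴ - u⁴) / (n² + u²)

n² - u²

Factor n^4 - u^4 and cancel (n² + u²).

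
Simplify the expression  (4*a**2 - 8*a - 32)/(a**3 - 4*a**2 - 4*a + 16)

4/(a - 2)

Factor: 4*a**2 - 8*a - 32 = 4*(a - 4)*(a + 2);  a**3 - 4*a**2 - 4*a + 16 = (a + 2)*(a - 2)*(a - 4)
Cancel the common factors (a - 4), (a + 2).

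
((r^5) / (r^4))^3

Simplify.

r^3

Inside the bracket: r^1
Raise to the power 3: r^3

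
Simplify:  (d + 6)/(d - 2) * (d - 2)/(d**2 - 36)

Factor: d**2 - 36 = (d - 6)*(d + 6)
Cancel the common factors (d - 2), (d + 6).

1/(d - 6)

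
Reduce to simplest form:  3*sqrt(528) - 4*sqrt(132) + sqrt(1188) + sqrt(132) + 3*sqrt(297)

21*sqrt(33)

3*sqrt(528) = 12*sqrt(33); 4*sqrt(132) = 8*sqrt(33); sqrt(1188) = 6*sqrt(33); sqrt(132) = 2*sqrt(33); 3*sqrt(297) = 9*sqrt(33)
Combine: (12 - 8 + 6 + 2 + 9)·sqrt(33) = 21*sqrt(33)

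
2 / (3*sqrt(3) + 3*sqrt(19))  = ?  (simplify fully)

(-sqrt(3) + sqrt(19))/24

Multiply numerator and denominator by -3*sqrt(19) + 3*sqrt(3).
Denominator becomes -144; numerator becomes -6*sqrt(19) + 6*sqrt(3).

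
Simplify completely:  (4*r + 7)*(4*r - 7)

Product of conjugates: (P+Q)(P-Q) = P^2 - Q^2.

16*r^2 - 49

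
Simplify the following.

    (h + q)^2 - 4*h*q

Expand the square and combine the 4*h*q term.

(h - q)^2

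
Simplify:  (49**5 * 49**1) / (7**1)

7**11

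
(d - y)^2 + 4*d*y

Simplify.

(d + y)^2

After expansion: d^2 + 2*d*y + y^2 — a perfect-square trinomial.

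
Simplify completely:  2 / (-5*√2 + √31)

(-10*√2 - 2*√31)/19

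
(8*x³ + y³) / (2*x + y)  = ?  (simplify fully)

4*x² - 2*x*y + y²

(2*x)^3 + y^3 = (2*x + y)(4*x² - 2*x*y + y²).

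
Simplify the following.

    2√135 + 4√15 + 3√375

2√135 = 6*√15; 4√15 = 4*√15; 3√375 = 15*√15
Combine: (6 + 4 + 15)·√15 = 25*√15

25*√15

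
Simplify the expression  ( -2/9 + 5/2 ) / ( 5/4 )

Numerator: -2/9 + 5/2 = 41/18
Denominator: 5/4 = 5/4
Divide: (41/18) · (4/5) = 82/45

82/45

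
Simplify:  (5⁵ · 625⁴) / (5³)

5^18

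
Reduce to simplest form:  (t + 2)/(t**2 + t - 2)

1/(t - 1)

Factor: t**2 + t - 2 = (t + 2)*(t - 1)
Cancel the common factor (t + 2).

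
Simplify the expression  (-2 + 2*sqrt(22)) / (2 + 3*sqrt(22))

Multiply numerator and denominator by -3*sqrt(22) + 2.
Denominator becomes -194; numerator becomes -136 + 10*sqrt(22).

(-5*sqrt(22) + 68)/97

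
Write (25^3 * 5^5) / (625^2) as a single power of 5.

5^3

25^3 = 5^6; 5^5 = 5^5; 625^2 = 5^8
Combine exponents: 5^3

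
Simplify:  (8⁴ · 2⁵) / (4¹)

8⁴ = 2^12; 2⁵ = 2^5; 4¹ = 2^2
Combine exponents: 2^15

2^15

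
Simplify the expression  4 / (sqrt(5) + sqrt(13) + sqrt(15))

Group as (sqrt(13) + sqrt(15)) + sqrt(5); multiply by (sqrt(13) + sqrt(15)) - sqrt(5), then rationalise the remaining surd.

(-40*sqrt(39) + 12*sqrt(15) + 28*sqrt(13) + 92*sqrt(5))/251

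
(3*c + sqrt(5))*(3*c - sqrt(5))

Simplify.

9*c^2 - 5

(3*c)^2 - (sqrt(5))^2 = 9*c^2 - 5.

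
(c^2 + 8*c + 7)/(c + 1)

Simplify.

Factor: c^2 + 8*c + 7 = (c + 1)*(c + 7)
Cancel the common factor (c + 1).

c + 7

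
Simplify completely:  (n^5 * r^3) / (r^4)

Quotient: n^5 * (r^-1)

n^5/r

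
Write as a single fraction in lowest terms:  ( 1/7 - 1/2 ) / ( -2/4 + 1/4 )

10/7

Numerator: 1/7 - 1/2 = -5/14
Denominator: -2/4 + 1/4 = -1/4
Divide: (-5/14) · (-4) = 10/7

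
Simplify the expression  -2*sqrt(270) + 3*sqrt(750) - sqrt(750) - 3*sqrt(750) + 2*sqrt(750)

-sqrt(30)

2*sqrt(270) = 6*sqrt(30); 3*sqrt(750) = 15*sqrt(30); sqrt(750) = 5*sqrt(30); 3*sqrt(750) = 15*sqrt(30); 2*sqrt(750) = 10*sqrt(30)
Combine: (-6 + 15 - 5 - 15 + 10)·sqrt(30) = -sqrt(30)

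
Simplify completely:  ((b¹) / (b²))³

Inside the bracket: (b^-1)
Raise to the power 3: (b^-3)

b^(-3)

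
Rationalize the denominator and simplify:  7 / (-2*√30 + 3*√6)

(-14*√30 - 21*√6)/66

Multiply numerator and denominator by 3*√6 + 2*√30.
Denominator becomes -66; numerator becomes 21*√6 + 14*√30.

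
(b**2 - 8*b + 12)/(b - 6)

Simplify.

b - 2

Factor: b**2 - 8*b + 12 = (b - 6)*(b - 2)
Cancel the common factor (b - 6).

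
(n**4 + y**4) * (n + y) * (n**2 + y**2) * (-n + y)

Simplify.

Pair the conjugate factors: (y+n)(y-n) = -n**2 + y**2, then repeat with the next factor.

-n**8 + y**8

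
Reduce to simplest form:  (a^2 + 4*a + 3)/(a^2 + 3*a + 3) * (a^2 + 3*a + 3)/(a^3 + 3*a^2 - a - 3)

Factor: a^2 + 4*a + 3 = (a + 1)*(a + 3);  a^3 + 3*a^2 - a - 3 = (a - 1)*(a + 3)*(a + 1)
Cancel the common factors (a^2 + 3*a + 3), (a + 1), (a + 3).

1/(a - 1)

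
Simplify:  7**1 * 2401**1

7**5

7**1 = 7**1; 2401**1 = 7**4
Combine exponents: 7**5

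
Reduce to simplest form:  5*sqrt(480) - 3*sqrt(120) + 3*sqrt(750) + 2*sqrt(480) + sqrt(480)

41*sqrt(30)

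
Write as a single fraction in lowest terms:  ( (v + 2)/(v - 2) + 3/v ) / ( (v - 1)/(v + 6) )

(v^2 + 12*v + 36)/(v^2 - 2*v)

Numerator: (v + 2)/(v - 2) + 3/v = (v^2 + 5*v - 6)/(v^2 - 2*v)
Denominator: (v - 1)/(v + 6) = (v - 1)/(v + 6)
Divide: ((v^2 + 5*v - 6)/(v^2 - 2*v)) · ((v + 6)/(v - 1)) = (v^2 + 12*v + 36)/(v^2 - 2*v)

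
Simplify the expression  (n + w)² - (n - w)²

4*n*w

Only the odd-power cross terms survive.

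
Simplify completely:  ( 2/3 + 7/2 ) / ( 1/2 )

25/3

Numerator: 2/3 + 7/2 = 25/6
Denominator: 1/2 = 1/2
Divide: (25/6) · (2) = 25/3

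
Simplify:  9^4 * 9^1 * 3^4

9^4 = 3^8; 9^1 = 3^2; 3^4 = 3^4
Combine exponents: 3^14

3^14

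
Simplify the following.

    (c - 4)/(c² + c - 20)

1/(c + 5)

Factor: c² + c - 20 = (c + 5)·(c - 4)
Cancel the common factor (c - 4).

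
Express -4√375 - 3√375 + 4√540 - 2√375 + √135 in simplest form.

-18*√15

4√375 = 20*√15; 3√375 = 15*√15; 4√540 = 24*√15; 2√375 = 10*√15; √135 = 3*√15
Combine: (-20 - 15 + 24 - 10 + 3)·√15 = -18*√15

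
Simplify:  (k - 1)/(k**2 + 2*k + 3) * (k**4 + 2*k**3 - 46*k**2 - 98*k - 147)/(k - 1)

Factor: k**4 + 2*k**3 - 46*k**2 - 98*k - 147 = (k - 7)*(k**2 + 2*k + 3)*(k + 7)
Cancel the common factors (k**2 + 2*k + 3), (k - 1).

k**2 - 49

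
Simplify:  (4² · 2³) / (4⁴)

2^(-1)

4² = 2^4; 2³ = 2^3; 4⁴ = 2^8
Combine exponents: 2^(-1)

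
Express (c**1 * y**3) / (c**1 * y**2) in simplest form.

y

Quotient: y**1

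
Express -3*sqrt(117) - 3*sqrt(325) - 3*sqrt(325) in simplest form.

-39*sqrt(13)

3*sqrt(117) = 9*sqrt(13); 3*sqrt(325) = 15*sqrt(13); 3*sqrt(325) = 15*sqrt(13)
Combine: (-9 - 15 - 15)·sqrt(13) = -39*sqrt(13)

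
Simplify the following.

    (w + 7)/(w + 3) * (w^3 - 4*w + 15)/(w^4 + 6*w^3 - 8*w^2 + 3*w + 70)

1/(w + 2)

Factor: w^3 - 4*w + 15 = (w^2 - 3*w + 5)*(w + 3);  w^4 + 6*w^3 - 8*w^2 + 3*w + 70 = (w^2 - 3*w + 5)*(w + 2)*(w + 7)
Cancel the common factors (w^2 - 3*w + 5), (w + 7), (w + 3).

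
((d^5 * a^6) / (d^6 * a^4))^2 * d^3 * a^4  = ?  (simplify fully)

Inside the bracket: (d^-1) * a^2
Raise to the power 2: (d^-2) * a^4
Multiply by d^3 * a^4: add exponents.

a^8*d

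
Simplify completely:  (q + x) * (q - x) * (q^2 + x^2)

q^4 - x^4

Telescope via difference of squares: (q+x)(q-x) = q^2 - x^2, then repeat with the next factor.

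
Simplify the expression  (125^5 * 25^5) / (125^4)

5^13

125^5 = 5^15; 25^5 = 5^10; 125^4 = 5^12
Combine exponents: 5^13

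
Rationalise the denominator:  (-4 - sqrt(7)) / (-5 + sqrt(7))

(sqrt(7) + 3)/2

Multiply numerator and denominator by -5 - sqrt(7).
Denominator becomes 18; numerator becomes 9*sqrt(7) + 27.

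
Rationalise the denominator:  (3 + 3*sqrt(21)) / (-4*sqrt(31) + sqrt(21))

Multiply numerator and denominator by sqrt(21) + 4*sqrt(31).
Denominator becomes -475; numerator becomes 3*sqrt(21) + 63 + 12*sqrt(31) + 12*sqrt(651).

(-12*sqrt(651) - 12*sqrt(31) - 63 - 3*sqrt(21))/475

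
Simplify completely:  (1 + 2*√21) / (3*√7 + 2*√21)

(-42*√3 - 3*√7 + 2*√21 + 84)/21

Multiply numerator and denominator by -3*√7 + 2*√21.
Denominator becomes 21; numerator becomes -42*√3 - 3*√7 + 2*√21 + 84.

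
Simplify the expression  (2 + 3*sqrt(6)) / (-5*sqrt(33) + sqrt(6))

(-45*sqrt(22) - 10*sqrt(33) - 18 - 2*sqrt(6))/819

Multiply numerator and denominator by sqrt(6) + 5*sqrt(33).
Denominator becomes -819; numerator becomes 2*sqrt(6) + 18 + 10*sqrt(33) + 45*sqrt(22).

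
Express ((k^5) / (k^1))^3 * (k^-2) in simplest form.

Inside the bracket: k^4
Raise to the power 3: k^12
Multiply by (k^-2): add exponents.

k^10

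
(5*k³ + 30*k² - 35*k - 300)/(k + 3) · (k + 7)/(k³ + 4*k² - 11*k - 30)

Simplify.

(5*k² + 55*k + 140)/(k² + 5*k + 6)

Factor: 5*k³ + 30*k² - 35*k - 300 = 5·(k + 4)·(k + 5)·(k - 3);  k³ + 4*k² - 11*k - 30 = (k - 3)·(k + 5)·(k + 2)
Cancel the common factors (k + 5), (k - 3).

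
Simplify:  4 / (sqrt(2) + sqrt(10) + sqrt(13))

Group as (sqrt(2) + sqrt(10)) + sqrt(13); multiply by (sqrt(2) + sqrt(10)) - sqrt(13), then rationalise the remaining surd.

(-16*sqrt(65) - 4*sqrt(13) + 20*sqrt(10) + 84*sqrt(2))/79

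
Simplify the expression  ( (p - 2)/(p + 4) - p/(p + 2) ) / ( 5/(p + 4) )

Numerator: (p - 2)/(p + 4) - p/(p + 2) = (-4*p - 4)/(p**2 + 6*p + 8)
Denominator: 5/(p + 4) = 5/(p + 4)
Divide: ((-4*p - 4)/(p**2 + 6*p + 8)) · (p/5 + 4/5) = (-4*p - 4)/(5*p + 10)

(-4*p - 4)/(5*p + 10)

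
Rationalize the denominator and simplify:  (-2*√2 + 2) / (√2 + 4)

(-5*√2 + 6)/7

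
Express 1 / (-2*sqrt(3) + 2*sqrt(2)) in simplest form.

(-sqrt(3) - sqrt(2))/2

Multiply numerator and denominator by 2*sqrt(2) + 2*sqrt(3).
Denominator becomes -4; numerator becomes 2*sqrt(2) + 2*sqrt(3).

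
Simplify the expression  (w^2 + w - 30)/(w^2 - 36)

Factor: w^2 + w - 30 = (w - 5)*(w + 6);  w^2 - 36 = (w - 6)*(w + 6)
Cancel the common factor (w + 6).

(w - 5)/(w - 6)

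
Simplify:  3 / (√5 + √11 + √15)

(-10*√33 + √15 + 9*√11 + 21*√5)/73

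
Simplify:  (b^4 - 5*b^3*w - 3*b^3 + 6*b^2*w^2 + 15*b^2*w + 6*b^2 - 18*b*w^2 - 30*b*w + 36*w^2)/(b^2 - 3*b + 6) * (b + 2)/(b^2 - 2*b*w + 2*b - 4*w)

b - 3*w

Factor: b^4 - 5*b^3*w - 3*b^3 + 6*b^2*w^2 + 15*b^2*w + 6*b^2 - 18*b*w^2 - 30*b*w + 36*w^2 = (b - 2*w)*(b^2 - 3*b + 6)*(b - 3*w);  b^2 - 2*b*w + 2*b - 4*w = (b - 2*w)*(b + 2)
Cancel the common factors (b^2 - 3*b + 6), (b - 2*w), (b + 2).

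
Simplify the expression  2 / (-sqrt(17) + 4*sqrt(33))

(2*sqrt(17) + 8*sqrt(33))/511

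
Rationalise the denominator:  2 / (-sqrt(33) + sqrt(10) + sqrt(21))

Group as (sqrt(10) + sqrt(21)) - sqrt(33); multiply by (sqrt(10) + sqrt(21)) + sqrt(33), then rationalise the remaining surd.

(sqrt(33) + 11*sqrt(21) + 22*sqrt(10) + 3*sqrt(770))/209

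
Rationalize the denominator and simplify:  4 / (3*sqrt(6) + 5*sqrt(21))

Multiply numerator and denominator by -3*sqrt(6) + 5*sqrt(21).
Denominator becomes 471; numerator becomes -12*sqrt(6) + 20*sqrt(21).

(-12*sqrt(6) + 20*sqrt(21))/471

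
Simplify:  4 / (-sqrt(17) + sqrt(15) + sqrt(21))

(-76*sqrt(17) + 44*sqrt(21) + 92*sqrt(15) + 24*sqrt(595))/899

Group as (sqrt(15) + sqrt(21)) - sqrt(17); multiply by (sqrt(15) + sqrt(21)) + sqrt(17), then rationalise the remaining surd.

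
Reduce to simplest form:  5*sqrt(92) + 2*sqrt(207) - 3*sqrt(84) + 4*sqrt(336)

10*sqrt(21) + 16*sqrt(23)

5*sqrt(92) = 10*sqrt(23); 2*sqrt(207) = 6*sqrt(23); 3*sqrt(84) = 6*sqrt(21); 4*sqrt(336) = 16*sqrt(21)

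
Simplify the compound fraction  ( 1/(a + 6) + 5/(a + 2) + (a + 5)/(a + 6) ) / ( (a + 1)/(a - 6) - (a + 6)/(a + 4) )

Numerator: 1/(a + 6) + 5/(a + 2) + (a + 5)/(a + 6) = (a + 7)/(a + 2)
Denominator: (a + 1)/(a - 6) - (a + 6)/(a + 4) = (5*a + 40)/(a² - 2*a - 24)
Divide: ((a + 7)/(a + 2)) · ((a² - 2*a - 24)/(5*a + 40)) = (a³ + 5*a² - 38*a - 168)/(5*a² + 50*a + 80)

(a³ + 5*a² - 38*a - 168)/(5*a² + 50*a + 80)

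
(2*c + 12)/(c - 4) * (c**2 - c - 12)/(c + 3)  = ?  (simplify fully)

2*c + 12

Factor: 2*c + 12 = 2*(c + 6);  c**2 - c - 12 = (c + 3)*(c - 4)
Cancel the common factors (c - 4), (c + 3).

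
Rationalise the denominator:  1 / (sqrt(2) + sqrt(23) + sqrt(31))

(-sqrt(1426) - 3*sqrt(31) + 5*sqrt(23) + 26*sqrt(2))/74

Group as (sqrt(2) + sqrt(23)) + sqrt(31); multiply by (sqrt(2) + sqrt(23)) - sqrt(31), then rationalise the remaining surd.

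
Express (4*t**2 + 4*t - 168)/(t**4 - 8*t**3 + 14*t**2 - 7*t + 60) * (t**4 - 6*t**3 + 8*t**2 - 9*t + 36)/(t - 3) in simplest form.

(4*t**2 + 4*t - 168)/(t - 5)

Factor: 4*t**2 + 4*t - 168 = 4*(t - 6)*(t + 7);  t**4 - 8*t**3 + 14*t**2 - 7*t + 60 = (t - 5)*(t**2 + t + 3)*(t - 4);  t**4 - 6*t**3 + 8*t**2 - 9*t + 36 = (t - 4)*(t**2 + t + 3)*(t - 3)
Cancel the common factors (t**2 + t + 3), (t - 4), (t - 3).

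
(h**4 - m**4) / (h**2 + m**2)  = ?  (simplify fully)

Difference of fourth powers: factor out (h**2 + m**2).

h**2 - m**2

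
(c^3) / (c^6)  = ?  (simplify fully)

c^(-3)

Quotient: (c^-3)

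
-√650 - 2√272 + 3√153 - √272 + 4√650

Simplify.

√650 = 5*√26; 2√272 = 8*√17; 3√153 = 9*√17; √272 = 4*√17; 4√650 = 20*√26

-3*√17 + 15*√26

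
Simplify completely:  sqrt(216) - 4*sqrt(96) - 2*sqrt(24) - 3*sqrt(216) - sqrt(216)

-38*sqrt(6)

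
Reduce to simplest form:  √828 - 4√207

-6*√23

√828 = 6*√23; 4√207 = 12*√23
Combine: (6 - 12)·√23 = -6*√23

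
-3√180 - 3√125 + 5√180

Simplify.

-3*√5

3√180 = 18*√5; 3√125 = 15*√5; 5√180 = 30*√5
Combine: (-18 - 15 + 30)·√5 = -3*√5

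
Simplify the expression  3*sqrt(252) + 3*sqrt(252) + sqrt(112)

40*sqrt(7)

3*sqrt(252) = 18*sqrt(7); 3*sqrt(252) = 18*sqrt(7); sqrt(112) = 4*sqrt(7)
Combine: (18 + 18 + 4)·sqrt(7) = 40*sqrt(7)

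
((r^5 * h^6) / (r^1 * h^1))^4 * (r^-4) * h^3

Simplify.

Inside the bracket: r^4 * h^5
Raise to the power 4: r^16 * h^20
Multiply by (r^-4) * h^3: add exponents.

h^23*r^12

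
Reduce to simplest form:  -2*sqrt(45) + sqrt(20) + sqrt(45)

2*sqrt(45) = 6*sqrt(5); sqrt(20) = 2*sqrt(5); sqrt(45) = 3*sqrt(5)
Combine: (-6 + 2 + 3)·sqrt(5) = -sqrt(5)

-sqrt(5)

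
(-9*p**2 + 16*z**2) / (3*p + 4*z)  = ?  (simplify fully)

-3*p + 4*z

-9*p**2 + 16*z**2 factors as (-3*p + 4*z)*(3*p + 4*z).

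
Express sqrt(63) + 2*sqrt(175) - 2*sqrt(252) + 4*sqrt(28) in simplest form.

sqrt(63) = 3*sqrt(7); 2*sqrt(175) = 10*sqrt(7); 2*sqrt(252) = 12*sqrt(7); 4*sqrt(28) = 8*sqrt(7)
Combine: (3 + 10 - 12 + 8)·sqrt(7) = 9*sqrt(7)

9*sqrt(7)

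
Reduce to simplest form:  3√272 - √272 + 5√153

23*√17

3√272 = 12*√17; √272 = 4*√17; 5√153 = 15*√17
Combine: (12 - 4 + 15)·√17 = 23*√17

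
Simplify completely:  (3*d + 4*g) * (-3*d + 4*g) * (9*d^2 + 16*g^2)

Telescope via difference of squares: ((4*g)+(3*d))((4*g)-(3*d)) = -9*d^2 + 16*g^2, then repeat with the next factor.

-81*d^4 + 256*g^4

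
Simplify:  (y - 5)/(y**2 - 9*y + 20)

Factor: y**2 - 9*y + 20 = (y - 5)*(y - 4)
Cancel the common factor (y - 5).

1/(y - 4)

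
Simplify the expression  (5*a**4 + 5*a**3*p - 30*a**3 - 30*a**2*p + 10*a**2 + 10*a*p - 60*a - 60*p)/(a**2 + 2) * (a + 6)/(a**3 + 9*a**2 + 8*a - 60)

(5*a**2 + 5*a*p - 30*a - 30*p)/(a**2 + 3*a - 10)

Factor: 5*a**4 + 5*a**3*p - 30*a**3 - 30*a**2*p + 10*a**2 + 10*a*p - 60*a - 60*p = 5*(a - 6)*(a + p)*(a**2 + 2);  a**3 + 9*a**2 + 8*a - 60 = (a + 5)*(a + 6)*(a - 2)
Cancel the common factors (a**2 + 2), (a + 6).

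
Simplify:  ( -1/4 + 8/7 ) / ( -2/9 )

Numerator: -1/4 + 8/7 = 25/28
Denominator: -2/9 = -2/9
Divide: (25/28) · (-9/2) = -225/56

-225/56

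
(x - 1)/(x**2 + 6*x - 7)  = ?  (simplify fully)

1/(x + 7)

Factor: x**2 + 6*x - 7 = (x + 7)*(x - 1)
Cancel the common factor (x - 1).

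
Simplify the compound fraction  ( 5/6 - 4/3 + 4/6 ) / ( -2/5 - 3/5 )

-1/6

Numerator: 5/6 - 4/3 + 4/6 = 1/6
Denominator: -2/5 - 3/5 = -1
Divide: (1/6) · (-1) = -1/6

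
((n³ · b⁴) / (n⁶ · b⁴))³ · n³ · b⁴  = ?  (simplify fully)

b⁴/n⁶

Inside the bracket: (n^-3)
Raise to the power 3: (n^-9)
Multiply by n³ · b⁴: add exponents.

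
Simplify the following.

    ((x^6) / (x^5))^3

Inside the bracket: x^1
Raise to the power 3: x^3

x^3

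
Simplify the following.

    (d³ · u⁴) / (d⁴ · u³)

Quotient: (d^-1) · u¹

u/d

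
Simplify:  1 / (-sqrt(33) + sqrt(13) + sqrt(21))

Group as (sqrt(13) + sqrt(21)) - sqrt(33); multiply by (sqrt(13) + sqrt(21)) + sqrt(33), then rationalise the remaining surd.

(-sqrt(33) + 25*sqrt(21) + 41*sqrt(13) + 6*sqrt(1001))/1091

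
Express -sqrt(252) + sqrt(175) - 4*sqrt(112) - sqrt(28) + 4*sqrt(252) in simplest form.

sqrt(252) = 6*sqrt(7); sqrt(175) = 5*sqrt(7); 4*sqrt(112) = 16*sqrt(7); sqrt(28) = 2*sqrt(7); 4*sqrt(252) = 24*sqrt(7)
Combine: (-6 + 5 - 16 - 2 + 24)·sqrt(7) = 5*sqrt(7)

5*sqrt(7)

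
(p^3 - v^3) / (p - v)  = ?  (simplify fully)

p^2 + p*v + v^2

p^3 - v^3 = (p - v)(p^2 + p*v + v^2).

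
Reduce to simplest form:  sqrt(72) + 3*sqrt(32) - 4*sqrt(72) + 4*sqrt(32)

10*sqrt(2)

sqrt(72) = 6*sqrt(2); 3*sqrt(32) = 12*sqrt(2); 4*sqrt(72) = 24*sqrt(2); 4*sqrt(32) = 16*sqrt(2)
Combine: (6 + 12 - 24 + 16)·sqrt(2) = 10*sqrt(2)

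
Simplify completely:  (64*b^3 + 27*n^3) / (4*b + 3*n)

16*b^2 - 12*b*n + 9*n^2

(3*n)^3 + (4*b)^3 = (4*b + 3*n)(16*b^2 - 12*b*n + 9*n^2).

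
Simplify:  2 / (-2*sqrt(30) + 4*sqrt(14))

Multiply numerator and denominator by 2*sqrt(30) + 4*sqrt(14).
Denominator becomes 104; numerator becomes 4*sqrt(30) + 8*sqrt(14).

(sqrt(30) + 2*sqrt(14))/26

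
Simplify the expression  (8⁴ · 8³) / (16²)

2^13

8⁴ = 2^12; 8³ = 2^9; 16² = 2^8
Combine exponents: 2^13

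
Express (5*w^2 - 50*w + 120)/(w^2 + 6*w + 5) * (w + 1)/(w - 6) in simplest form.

(5*w - 20)/(w + 5)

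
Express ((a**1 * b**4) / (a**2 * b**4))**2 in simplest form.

a**(-2)

Inside the bracket: (a**-1)
Raise to the power 2: (a**-2)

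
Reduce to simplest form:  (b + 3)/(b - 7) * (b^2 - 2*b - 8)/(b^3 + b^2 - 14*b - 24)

1/(b - 7)

Factor: b^2 - 2*b - 8 = (b - 4)*(b + 2);  b^3 + b^2 - 14*b - 24 = (b - 4)*(b + 3)*(b + 2)
Cancel the common factors (b + 2), (b + 3), (b - 4).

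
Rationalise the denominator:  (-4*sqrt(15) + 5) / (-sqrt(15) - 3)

(-17*sqrt(15) + 75)/6

Multiply numerator and denominator by -3 + sqrt(15).
Denominator becomes -6; numerator becomes -75 + 17*sqrt(15).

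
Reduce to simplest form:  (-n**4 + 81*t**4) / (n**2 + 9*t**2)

-n**4 + 81*t**4 factors as (-n + 3*t)*(n + 3*t)*(n**2 + 9*t**2).

-n**2 + 9*t**2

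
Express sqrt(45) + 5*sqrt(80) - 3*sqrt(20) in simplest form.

17*sqrt(5)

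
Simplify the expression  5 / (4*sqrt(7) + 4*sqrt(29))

(-5*sqrt(7) + 5*sqrt(29))/88

Multiply numerator and denominator by -4*sqrt(29) + 4*sqrt(7).
Denominator becomes -352; numerator becomes -20*sqrt(29) + 20*sqrt(7).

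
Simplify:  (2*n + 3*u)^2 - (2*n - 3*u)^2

Binomially expand both and collect terms in (2*n), (3*u).

24*n*u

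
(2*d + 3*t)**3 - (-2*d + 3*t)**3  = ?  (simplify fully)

Only the odd-power cross terms survive.

16*d**3 + 108*d*t**2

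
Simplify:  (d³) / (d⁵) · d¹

1/d

Quotient: (d^-2)
Multiply by d¹: add exponents.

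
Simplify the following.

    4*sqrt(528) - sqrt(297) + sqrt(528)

4*sqrt(528) = 16*sqrt(33); sqrt(297) = 3*sqrt(33); sqrt(528) = 4*sqrt(33)
Combine: (16 - 3 + 4)·sqrt(33) = 17*sqrt(33)

17*sqrt(33)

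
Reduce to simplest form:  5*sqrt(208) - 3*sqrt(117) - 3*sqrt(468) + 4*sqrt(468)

17*sqrt(13)

5*sqrt(208) = 20*sqrt(13); 3*sqrt(117) = 9*sqrt(13); 3*sqrt(468) = 18*sqrt(13); 4*sqrt(468) = 24*sqrt(13)
Combine: (20 - 9 - 18 + 24)·sqrt(13) = 17*sqrt(13)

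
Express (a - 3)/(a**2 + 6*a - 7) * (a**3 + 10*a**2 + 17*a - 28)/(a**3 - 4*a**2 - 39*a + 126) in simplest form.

(a + 4)/(a**2 - a - 42)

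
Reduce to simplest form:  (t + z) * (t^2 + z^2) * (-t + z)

-t^4 + z^4

(z+t)(z-t) = -t^2 + z^2; continue pairing.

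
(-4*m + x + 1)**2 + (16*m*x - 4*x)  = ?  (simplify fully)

Expanding gives 16*m**2 + 8*m*x - 8*m + x**2 - 2*x + 1, a perfect square.

(4*m + x - 1)**2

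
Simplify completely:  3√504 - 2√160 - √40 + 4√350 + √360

-4*√10 + 38*√14

3√504 = 18*√14; 2√160 = 8*√10; √40 = 2*√10; 4√350 = 20*√14; √360 = 6*√10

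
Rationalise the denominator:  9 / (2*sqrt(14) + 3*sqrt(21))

Multiply numerator and denominator by -2*sqrt(14) + 3*sqrt(21).
Denominator becomes 133; numerator becomes -18*sqrt(14) + 27*sqrt(21).

(-18*sqrt(14) + 27*sqrt(21))/133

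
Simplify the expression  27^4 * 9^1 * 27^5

27^4 = 3^12; 9^1 = 3^2; 27^5 = 3^15
Combine exponents: 3^29

3^29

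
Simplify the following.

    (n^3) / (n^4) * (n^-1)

Quotient: (n^-1)
Multiply by (n^-1): add exponents.

n^(-2)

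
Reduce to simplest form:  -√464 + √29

-3*√29

√464 = 4*√29; √29 = √29
Combine: (-4 + 1)·√29 = -3*√29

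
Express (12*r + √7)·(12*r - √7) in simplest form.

144*r² - 7

(12*r)^2 - (√7)^2 = 144*r² - 7.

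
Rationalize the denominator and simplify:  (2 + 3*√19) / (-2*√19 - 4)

(-53 + 4*√19)/30

Multiply numerator and denominator by -4 + 2*√19.
Denominator becomes -60; numerator becomes -8*√19 + 106.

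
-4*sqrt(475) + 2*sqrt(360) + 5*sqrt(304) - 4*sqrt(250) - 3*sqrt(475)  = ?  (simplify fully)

-15*sqrt(19) - 8*sqrt(10)

4*sqrt(475) = 20*sqrt(19); 2*sqrt(360) = 12*sqrt(10); 5*sqrt(304) = 20*sqrt(19); 4*sqrt(250) = 20*sqrt(10); 3*sqrt(475) = 15*sqrt(19)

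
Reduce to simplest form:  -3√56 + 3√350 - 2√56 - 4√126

3√56 = 6*√14; 3√350 = 15*√14; 2√56 = 4*√14; 4√126 = 12*√14
Combine: (-6 + 15 - 4 - 12)·√14 = -7*√14

-7*√14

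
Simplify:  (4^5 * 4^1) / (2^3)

2^9

4^5 = 2^10; 4^1 = 2^2; 2^3 = 2^3
Combine exponents: 2^9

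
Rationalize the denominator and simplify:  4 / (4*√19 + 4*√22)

(-√19 + √22)/3

Multiply numerator and denominator by -4*√22 + 4*√19.
Denominator becomes -48; numerator becomes -16*√22 + 16*√19.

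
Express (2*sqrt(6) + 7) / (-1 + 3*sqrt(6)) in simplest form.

(43 + 23*sqrt(6))/53

Multiply numerator and denominator by -3*sqrt(6) - 1.
Denominator becomes -53; numerator becomes -23*sqrt(6) - 43.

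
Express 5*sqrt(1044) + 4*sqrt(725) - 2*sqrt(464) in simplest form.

42*sqrt(29)

5*sqrt(1044) = 30*sqrt(29); 4*sqrt(725) = 20*sqrt(29); 2*sqrt(464) = 8*sqrt(29)
Combine: (30 + 20 - 8)·sqrt(29) = 42*sqrt(29)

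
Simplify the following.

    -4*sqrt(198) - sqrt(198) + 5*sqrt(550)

10*sqrt(22)

4*sqrt(198) = 12*sqrt(22); sqrt(198) = 3*sqrt(22); 5*sqrt(550) = 25*sqrt(22)
Combine: (-12 - 3 + 25)·sqrt(22) = 10*sqrt(22)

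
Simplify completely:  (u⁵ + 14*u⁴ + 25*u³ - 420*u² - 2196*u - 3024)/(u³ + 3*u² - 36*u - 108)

u² + 11*u + 28

Factor: u⁵ + 14*u⁴ + 25*u³ - 420*u² - 2196*u - 3024 = (u + 4)·(u + 3)·(u + 7)·(u - 6)·(u + 6);  u³ + 3*u² - 36*u - 108 = (u - 6)·(u + 6)·(u + 3)
Cancel the common factors (u + 6), (u - 6), (u + 3).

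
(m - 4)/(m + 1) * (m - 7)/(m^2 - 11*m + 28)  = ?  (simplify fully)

1/(m + 1)

Factor: m^2 - 11*m + 28 = (m - 4)*(m - 7)
Cancel the common factors (m - 4), (m - 7).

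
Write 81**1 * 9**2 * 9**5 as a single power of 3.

81**1 = 3**4; 9**2 = 3**4; 9**5 = 3**10
Combine exponents: 3**18

3**18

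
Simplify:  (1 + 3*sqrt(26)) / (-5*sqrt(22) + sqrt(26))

(-30*sqrt(143) - 78 - 5*sqrt(22) - sqrt(26))/524

Multiply numerator and denominator by sqrt(26) + 5*sqrt(22).
Denominator becomes -524; numerator becomes sqrt(26) + 5*sqrt(22) + 78 + 30*sqrt(143).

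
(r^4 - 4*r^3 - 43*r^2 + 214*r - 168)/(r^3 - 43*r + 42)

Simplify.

r - 4

Factor: r^4 - 4*r^3 - 43*r^2 + 214*r - 168 = (r + 7)*(r - 6)*(r - 1)*(r - 4);  r^3 - 43*r + 42 = (r - 1)*(r - 6)*(r + 7)
Cancel the common factors (r - 1), (r + 7), (r - 6).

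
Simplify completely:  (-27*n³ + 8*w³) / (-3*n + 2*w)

9*n² + 6*n*w + 4*w²

Apply the difference-of-cubes factorisation and cancel (-3*n + 2*w).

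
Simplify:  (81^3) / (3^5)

3^7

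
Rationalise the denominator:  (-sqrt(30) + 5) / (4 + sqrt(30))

Multiply numerator and denominator by -sqrt(30) + 4.
Denominator becomes -14; numerator becomes -9*sqrt(30) + 50.

(-50 + 9*sqrt(30))/14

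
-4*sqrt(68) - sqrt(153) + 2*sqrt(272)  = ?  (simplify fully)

4*sqrt(68) = 8*sqrt(17); sqrt(153) = 3*sqrt(17); 2*sqrt(272) = 8*sqrt(17)
Combine: (-8 - 3 + 8)·sqrt(17) = -3*sqrt(17)

-3*sqrt(17)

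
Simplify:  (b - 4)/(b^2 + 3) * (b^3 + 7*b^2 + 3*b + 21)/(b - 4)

b + 7

Factor: b^3 + 7*b^2 + 3*b + 21 = (b + 7)*(b^2 + 3)
Cancel the common factors (b^2 + 3), (b - 4).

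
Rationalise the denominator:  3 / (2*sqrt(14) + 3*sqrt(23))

Multiply numerator and denominator by -2*sqrt(14) + 3*sqrt(23).
Denominator becomes 151; numerator becomes -6*sqrt(14) + 9*sqrt(23).

(-6*sqrt(14) + 9*sqrt(23))/151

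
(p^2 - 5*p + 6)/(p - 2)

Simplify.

Factor: p^2 - 5*p + 6 = (p - 2)*(p - 3)
Cancel the common factor (p - 2).

p - 3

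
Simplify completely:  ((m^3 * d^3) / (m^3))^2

d^6

Inside the bracket: d^3
Raise to the power 2: d^6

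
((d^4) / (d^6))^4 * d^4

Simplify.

d^(-4)

Inside the bracket: (d^-2)
Raise to the power 4: (d^-8)
Multiply by d^4: add exponents.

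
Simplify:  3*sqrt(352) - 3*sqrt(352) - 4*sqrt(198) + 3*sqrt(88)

3*sqrt(352) = 12*sqrt(22); 3*sqrt(352) = 12*sqrt(22); 4*sqrt(198) = 12*sqrt(22); 3*sqrt(88) = 6*sqrt(22)
Combine: (12 - 12 - 12 + 6)·sqrt(22) = -6*sqrt(22)

-6*sqrt(22)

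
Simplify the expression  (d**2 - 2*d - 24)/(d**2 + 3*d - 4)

(d - 6)/(d - 1)

Factor: d**2 - 2*d - 24 = (d + 4)*(d - 6);  d**2 + 3*d - 4 = (d - 1)*(d + 4)
Cancel the common factor (d + 4).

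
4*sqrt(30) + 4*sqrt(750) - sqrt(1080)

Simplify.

4*sqrt(30) = 4*sqrt(30); 4*sqrt(750) = 20*sqrt(30); sqrt(1080) = 6*sqrt(30)
Combine: (4 + 20 - 6)·sqrt(30) = 18*sqrt(30)

18*sqrt(30)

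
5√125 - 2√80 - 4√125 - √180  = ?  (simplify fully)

5√125 = 25*√5; 2√80 = 8*√5; 4√125 = 20*√5; √180 = 6*√5
Combine: (25 - 8 - 20 - 6)·√5 = -9*√5

-9*√5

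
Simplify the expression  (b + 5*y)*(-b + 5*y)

-b^2 + 25*y^2

(5*y)^2 - (b)^2 = -b^2 + 25*y^2.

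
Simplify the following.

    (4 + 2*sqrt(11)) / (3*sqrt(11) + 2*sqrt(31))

(-66 - 12*sqrt(11) + 8*sqrt(31) + 4*sqrt(341))/25

Multiply numerator and denominator by -2*sqrt(31) + 3*sqrt(11).
Denominator becomes -25; numerator becomes -4*sqrt(341) - 8*sqrt(31) + 12*sqrt(11) + 66.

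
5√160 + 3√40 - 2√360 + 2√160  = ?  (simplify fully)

22*√10

5√160 = 20*√10; 3√40 = 6*√10; 2√360 = 12*√10; 2√160 = 8*√10
Combine: (20 + 6 - 12 + 8)·√10 = 22*√10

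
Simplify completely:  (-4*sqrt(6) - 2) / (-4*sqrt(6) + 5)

(28*sqrt(6) + 106)/71

Multiply numerator and denominator by 5 + 4*sqrt(6).
Denominator becomes -71; numerator becomes -106 - 28*sqrt(6).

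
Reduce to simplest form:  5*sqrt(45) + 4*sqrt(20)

5*sqrt(45) = 15*sqrt(5); 4*sqrt(20) = 8*sqrt(5)
Combine: (15 + 8)·sqrt(5) = 23*sqrt(5)

23*sqrt(5)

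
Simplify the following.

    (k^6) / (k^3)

k^3

Quotient: k^3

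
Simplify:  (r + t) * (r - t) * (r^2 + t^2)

r^4 - t^4

(r+t)(r-t) = r^2 - t^2; continue pairing.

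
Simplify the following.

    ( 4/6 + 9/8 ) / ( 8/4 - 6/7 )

Numerator: 4/6 + 9/8 = 43/24
Denominator: 8/4 - 6/7 = 8/7
Divide: (43/24) · (7/8) = 301/192

301/192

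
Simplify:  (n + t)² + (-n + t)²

2*n² + 2*t²

Binomially expand both and collect terms in t, n.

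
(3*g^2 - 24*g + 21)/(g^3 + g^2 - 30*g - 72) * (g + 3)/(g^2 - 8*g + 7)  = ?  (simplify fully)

3/(g^2 - 2*g - 24)

Factor: 3*g^2 - 24*g + 21 = 3*(g - 7)*(g - 1);  g^3 + g^2 - 30*g - 72 = (g - 6)*(g + 4)*(g + 3);  g^2 - 8*g + 7 = (g - 1)*(g - 7)
Cancel the common factors (g - 1), (g - 7), (g + 3).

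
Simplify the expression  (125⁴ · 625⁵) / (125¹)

5^29

125⁴ = 5^12; 625⁵ = 5^20; 125¹ = 5^3
Combine exponents: 5^29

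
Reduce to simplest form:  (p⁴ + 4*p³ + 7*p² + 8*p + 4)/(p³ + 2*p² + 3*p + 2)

p + 2

Factor: p⁴ + 4*p³ + 7*p² + 8*p + 4 = (p² + p + 2)·(p + 2)·(p + 1);  p³ + 2*p² + 3*p + 2 = (p + 1)·(p² + p + 2)
Cancel the common factors (p² + p + 2), (p + 1).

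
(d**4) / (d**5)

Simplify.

Quotient: (d**-1)

1/d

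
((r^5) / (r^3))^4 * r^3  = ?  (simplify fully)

Inside the bracket: r^2
Raise to the power 4: r^8
Multiply by r^3: add exponents.

r^11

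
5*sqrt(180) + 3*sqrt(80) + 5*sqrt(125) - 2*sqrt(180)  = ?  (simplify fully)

5*sqrt(180) = 30*sqrt(5); 3*sqrt(80) = 12*sqrt(5); 5*sqrt(125) = 25*sqrt(5); 2*sqrt(180) = 12*sqrt(5)
Combine: (30 + 12 + 25 - 12)·sqrt(5) = 55*sqrt(5)

55*sqrt(5)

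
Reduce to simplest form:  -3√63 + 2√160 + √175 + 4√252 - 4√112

3√63 = 9*√7; 2√160 = 8*√10; √175 = 5*√7; 4√252 = 24*√7; 4√112 = 16*√7

4*√7 + 8*√10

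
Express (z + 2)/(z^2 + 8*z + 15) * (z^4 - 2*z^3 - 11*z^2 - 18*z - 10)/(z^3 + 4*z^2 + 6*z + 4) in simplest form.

(z^2 - 4*z - 5)/(z^2 + 8*z + 15)

Factor: z^2 + 8*z + 15 = (z + 3)*(z + 5);  z^4 - 2*z^3 - 11*z^2 - 18*z - 10 = (z - 5)*(z^2 + 2*z + 2)*(z + 1);  z^3 + 4*z^2 + 6*z + 4 = (z + 2)*(z^2 + 2*z + 2)
Cancel the common factors (z^2 + 2*z + 2), (z + 2).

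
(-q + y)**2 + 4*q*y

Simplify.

(q + y)**2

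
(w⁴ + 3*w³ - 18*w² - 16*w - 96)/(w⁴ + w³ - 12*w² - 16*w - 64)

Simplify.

(w + 6)/(w + 4)

Factor: w⁴ + 3*w³ - 18*w² - 16*w - 96 = (w² + w + 4)·(w - 4)·(w + 6);  w⁴ + w³ - 12*w² - 16*w - 64 = (w² + w + 4)·(w - 4)·(w + 4)
Cancel the common factors (w² + w + 4), (w - 4).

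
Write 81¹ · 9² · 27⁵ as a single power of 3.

3^23

81¹ = 3^4; 9² = 3^4; 27⁵ = 3^15
Combine exponents: 3^23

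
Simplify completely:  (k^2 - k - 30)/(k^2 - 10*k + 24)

(k + 5)/(k - 4)

Factor: k^2 - k - 30 = (k - 6)*(k + 5);  k^2 - 10*k + 24 = (k - 4)*(k - 6)
Cancel the common factor (k - 6).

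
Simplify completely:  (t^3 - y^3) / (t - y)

t^2 + t*y + y^2

Apply the difference-of-cubes factorisation and cancel (t - y).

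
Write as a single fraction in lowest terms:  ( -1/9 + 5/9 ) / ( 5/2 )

8/45

Numerator: -1/9 + 5/9 = 4/9
Denominator: 5/2 = 5/2
Divide: (4/9) · (2/5) = 8/45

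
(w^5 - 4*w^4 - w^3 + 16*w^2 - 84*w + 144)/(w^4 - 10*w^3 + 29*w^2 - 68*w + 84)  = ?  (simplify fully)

(w^2 - w - 12)/(w - 7)

Factor: w^5 - 4*w^4 - w^3 + 16*w^2 - 84*w + 144 = (w^2 - w + 6)*(w - 4)*(w + 3)*(w - 2);  w^4 - 10*w^3 + 29*w^2 - 68*w + 84 = (w - 7)*(w - 2)*(w^2 - w + 6)
Cancel the common factors (w^2 - w + 6), (w - 2).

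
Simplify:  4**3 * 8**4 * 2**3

2**21

4**3 = 2**6; 8**4 = 2**12; 2**3 = 2**3
Combine exponents: 2**21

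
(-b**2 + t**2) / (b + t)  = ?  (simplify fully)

-b + t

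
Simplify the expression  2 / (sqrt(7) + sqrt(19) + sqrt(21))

(-28*sqrt(57) + 10*sqrt(21) + 18*sqrt(19) + 66*sqrt(7))/507

Group as (sqrt(19) + sqrt(21)) + sqrt(7); multiply by (sqrt(19) + sqrt(21)) - sqrt(7), then rationalise the remaining surd.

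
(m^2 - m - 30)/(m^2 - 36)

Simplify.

Factor: m^2 - m - 30 = (m - 6)*(m + 5);  m^2 - 36 = (m - 6)*(m + 6)
Cancel the common factor (m - 6).

(m + 5)/(m + 6)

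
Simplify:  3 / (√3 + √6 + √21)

(-3*√6 - 4*√3 + √42 + 2*√21)/4

Group as (√6 + √21) + √3; multiply by (√6 + √21) - √3, then rationalise the remaining surd.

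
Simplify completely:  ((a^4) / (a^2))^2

a^4

Inside the bracket: a^2
Raise to the power 2: a^4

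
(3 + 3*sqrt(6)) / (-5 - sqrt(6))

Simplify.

(-12*sqrt(6) + 3)/19

Multiply numerator and denominator by -5 + sqrt(6).
Denominator becomes 19; numerator becomes -12*sqrt(6) + 3.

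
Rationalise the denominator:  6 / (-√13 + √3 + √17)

Group as (√3 + √17) - √13; multiply by (√3 + √17) + √13, then rationalise the remaining surd.

(-42*√13 - 6*√17 + 162*√3 + 12*√663)/155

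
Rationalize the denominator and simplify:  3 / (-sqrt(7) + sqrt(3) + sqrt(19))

Group as (sqrt(3) + sqrt(19)) - sqrt(7); multiply by (sqrt(3) + sqrt(19)) + sqrt(7), then rationalise the remaining surd.

-15*sqrt(7) - 9*sqrt(19) + 23*sqrt(3) + 2*sqrt(399)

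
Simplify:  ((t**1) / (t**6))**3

Inside the bracket: (t**-5)
Raise to the power 3: (t**-15)

t**(-15)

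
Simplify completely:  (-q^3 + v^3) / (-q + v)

q^2 + q*v + v^2

Factor as (a-b)(a^2+ab+b^2) with a=v, b=q.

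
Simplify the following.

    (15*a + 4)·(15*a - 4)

(15*a)^2 - (4)^2 = 225*a² - 16.

225*a² - 16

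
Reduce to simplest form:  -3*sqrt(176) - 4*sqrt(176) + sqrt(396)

3*sqrt(176) = 12*sqrt(11); 4*sqrt(176) = 16*sqrt(11); sqrt(396) = 6*sqrt(11)
Combine: (-12 - 16 + 6)·sqrt(11) = -22*sqrt(11)

-22*sqrt(11)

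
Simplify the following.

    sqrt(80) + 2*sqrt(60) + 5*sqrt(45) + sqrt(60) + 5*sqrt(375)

sqrt(80) = 4*sqrt(5); 2*sqrt(60) = 4*sqrt(15); 5*sqrt(45) = 15*sqrt(5); sqrt(60) = 2*sqrt(15); 5*sqrt(375) = 25*sqrt(15)

19*sqrt(5) + 31*sqrt(15)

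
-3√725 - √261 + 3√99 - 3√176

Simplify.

3√725 = 15*√29; √261 = 3*√29; 3√99 = 9*√11; 3√176 = 12*√11

-18*√29 - 3*√11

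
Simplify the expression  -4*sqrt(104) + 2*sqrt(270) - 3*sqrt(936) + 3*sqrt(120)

4*sqrt(104) = 8*sqrt(26); 2*sqrt(270) = 6*sqrt(30); 3*sqrt(936) = 18*sqrt(26); 3*sqrt(120) = 6*sqrt(30)

-26*sqrt(26) + 12*sqrt(30)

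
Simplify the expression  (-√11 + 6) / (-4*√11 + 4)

(-√11 + 1)/8

Multiply numerator and denominator by 4 + 4*√11.
Denominator becomes -160; numerator becomes -20 + 20*√11.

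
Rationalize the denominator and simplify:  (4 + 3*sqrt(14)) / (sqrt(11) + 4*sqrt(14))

Multiply numerator and denominator by -sqrt(11) + 4*sqrt(14).
Denominator becomes 213; numerator becomes -3*sqrt(154) - 4*sqrt(11) + 16*sqrt(14) + 168.

(-3*sqrt(154) - 4*sqrt(11) + 16*sqrt(14) + 168)/213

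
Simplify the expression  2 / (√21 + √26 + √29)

(-√15834 + 9*√29 + 12*√26 + 17*√21)/465

Group as (√21 + √26) + √29; multiply by (√21 + √26) - √29, then rationalise the remaining surd.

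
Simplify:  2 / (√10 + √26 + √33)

Group as (√10 + √33) + √26; multiply by (√10 + √33) - √26, then rationalise the remaining surd.

(-8*√2145 + 6*√33 + 34*√26 + 98*√10)/1031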